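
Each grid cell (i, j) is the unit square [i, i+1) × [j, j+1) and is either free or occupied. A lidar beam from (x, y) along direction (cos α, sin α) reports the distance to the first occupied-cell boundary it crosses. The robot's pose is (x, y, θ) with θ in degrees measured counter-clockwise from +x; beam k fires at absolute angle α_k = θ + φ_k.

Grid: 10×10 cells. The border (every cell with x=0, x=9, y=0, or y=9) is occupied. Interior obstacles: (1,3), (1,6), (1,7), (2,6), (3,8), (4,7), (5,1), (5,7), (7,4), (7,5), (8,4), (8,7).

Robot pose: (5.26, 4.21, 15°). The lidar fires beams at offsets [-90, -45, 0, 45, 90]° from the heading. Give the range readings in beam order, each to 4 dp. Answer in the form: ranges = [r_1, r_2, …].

ranges = [2.2880, 4.3186, 1.8014, 5.5310, 2.8884]

beam 1: φ=-90°, α=285°
  d=(0.2588,-0.9659)  start (5,4)  tX=2.8591 tY=0.2174  stride 1/|dx|=3.8637 1/|dy|=1.0353
    cross y-line → (5,3), t=0.2174
    cross y-line → (5,2), t=1.2527
    cross y-line → (5,1), t=2.2880 (wall)
  → r_1 = 2.2880
beam 2: φ=-45°, α=330°
  d=(0.8660,-0.5000)  start (5,4)  tX=0.8545 tY=0.4200  stride 1/|dx|=1.1547 1/|dy|=2.0000
    cross y-line → (5,3), t=0.4200
    cross x-line → (6,3), t=0.8545
    cross x-line → (7,3), t=2.0092
    cross y-line → (7,2), t=2.4200
    cross x-line → (8,2), t=3.1639
    cross x-line → (9,2), t=4.3186 (wall)
  → r_2 = 4.3186
beam 3: φ=0°, α=15°
  d=(0.9659,0.2588)  start (5,4)  tX=0.7661 tY=3.0523  stride 1/|dx|=1.0353 1/|dy|=3.8637
    cross x-line → (6,4), t=0.7661
    cross x-line → (7,4), t=1.8014 (wall)
  → r_3 = 1.8014
beam 4: φ=45°, α=60°
  d=(0.5000,0.8660)  start (5,4)  tX=1.4800 tY=0.9122  stride 1/|dx|=2.0000 1/|dy|=1.1547
    cross y-line → (5,5), t=0.9122
    cross x-line → (6,5), t=1.4800
    cross y-line → (6,6), t=2.0669
    cross y-line → (6,7), t=3.2216
    cross x-line → (7,7), t=3.4800
    cross y-line → (7,8), t=4.3763
    cross x-line → (8,8), t=5.4800
    cross y-line → (8,9), t=5.5310 (wall)
  → r_4 = 5.5310
beam 5: φ=90°, α=105°
  d=(-0.2588,0.9659)  start (5,4)  tX=1.0046 tY=0.8179  stride 1/|dx|=3.8637 1/|dy|=1.0353
    cross y-line → (5,5), t=0.8179
    cross x-line → (4,5), t=1.0046
    cross y-line → (4,6), t=1.8531
    cross y-line → (4,7), t=2.8884 (wall)
  → r_5 = 2.8884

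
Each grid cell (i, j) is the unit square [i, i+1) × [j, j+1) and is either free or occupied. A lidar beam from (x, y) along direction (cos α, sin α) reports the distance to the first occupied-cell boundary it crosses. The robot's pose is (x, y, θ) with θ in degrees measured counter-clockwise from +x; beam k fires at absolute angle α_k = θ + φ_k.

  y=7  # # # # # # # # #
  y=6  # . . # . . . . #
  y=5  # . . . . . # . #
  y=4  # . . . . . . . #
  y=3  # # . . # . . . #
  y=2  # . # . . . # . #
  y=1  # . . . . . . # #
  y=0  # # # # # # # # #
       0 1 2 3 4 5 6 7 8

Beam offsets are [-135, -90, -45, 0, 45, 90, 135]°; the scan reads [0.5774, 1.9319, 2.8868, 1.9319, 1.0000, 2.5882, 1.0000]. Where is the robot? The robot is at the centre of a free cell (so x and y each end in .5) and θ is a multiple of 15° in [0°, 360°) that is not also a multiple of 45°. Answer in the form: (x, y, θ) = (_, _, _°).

Candidates: 35 free-cell centres × 16 headings = 560 poses. Raycast each; keep the one whose scan matches to 4 dp.
  (1.5, 1.5, 255°): beam 1 = 1.0000 ≠ 0.5774 ✗
  (6.5, 1.5, 60°): beam 1 = 0.5176 ≠ 0.5774 ✗
  (1.5, 5.5, 285°): beam 2 = 0.5176 ≠ 1.9319 ✗
  …
  (3.5, 1.5, 75°): r_1=0.5774, r_2=1.9319, r_3=2.8868, r_4=1.9319, r_5=1.0000, r_6=2.5882, r_7=1.0000 — all match ✓
Unique over the lattice → pose = (3.5, 1.5, 75°).

(x, y, θ) = (3.5, 1.5, 75°)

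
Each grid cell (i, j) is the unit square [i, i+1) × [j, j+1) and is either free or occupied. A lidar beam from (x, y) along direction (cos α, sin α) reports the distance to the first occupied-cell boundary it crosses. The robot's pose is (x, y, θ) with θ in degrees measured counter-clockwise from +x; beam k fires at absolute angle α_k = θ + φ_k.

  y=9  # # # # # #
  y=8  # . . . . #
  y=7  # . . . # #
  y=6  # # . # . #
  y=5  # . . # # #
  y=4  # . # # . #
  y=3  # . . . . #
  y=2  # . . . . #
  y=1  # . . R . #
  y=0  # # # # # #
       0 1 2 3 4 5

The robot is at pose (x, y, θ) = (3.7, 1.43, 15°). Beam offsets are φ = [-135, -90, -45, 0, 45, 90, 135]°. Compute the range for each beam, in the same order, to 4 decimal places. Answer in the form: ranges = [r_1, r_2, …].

ranges = [0.4965, 0.4452, 0.8600, 1.3459, 2.6000, 2.6607, 3.1177]

beam 1: φ=-135°, α=240°
  dir = (cos 240°, sin 240°) = (-0.5000, -0.8660); from cell (3,1)
  next x-line at t=1.4000, next y-line at t=0.4965; Δt_x=2.0000, Δt_y=1.1547
    y: enter (3,0) at t=0.4965 ← occupied
  → r_1 = 0.4965
beam 2: φ=-90°, α=285°
  dir = (cos 285°, sin 285°) = (0.2588, -0.9659); from cell (3,1)
  next x-line at t=1.1591, next y-line at t=0.4452; Δt_x=3.8637, Δt_y=1.0353
    y: enter (3,0) at t=0.4452 ← occupied
  → r_2 = 0.4452
beam 3: φ=-45°, α=330°
  dir = (cos 330°, sin 330°) = (0.8660, -0.5000); from cell (3,1)
  next x-line at t=0.3464, next y-line at t=0.8600; Δt_x=1.1547, Δt_y=2.0000
    x: enter (4,1) at t=0.3464
    y: enter (4,0) at t=0.8600 ← occupied
  → r_3 = 0.8600
beam 4: φ=0°, α=15°
  dir = (cos 15°, sin 15°) = (0.9659, 0.2588); from cell (3,1)
  next x-line at t=0.3106, next y-line at t=2.2023; Δt_x=1.0353, Δt_y=3.8637
    x: enter (4,1) at t=0.3106
    x: enter (5,1) at t=1.3459 ← occupied
  → r_4 = 1.3459
beam 5: φ=45°, α=60°
  dir = (cos 60°, sin 60°) = (0.5000, 0.8660); from cell (3,1)
  next x-line at t=0.6000, next y-line at t=0.6582; Δt_x=2.0000, Δt_y=1.1547
    x: enter (4,1) at t=0.6000
    y: enter (4,2) at t=0.6582
    y: enter (4,3) at t=1.8129
    x: enter (5,3) at t=2.6000 ← occupied
  → r_5 = 2.6000
beam 6: φ=90°, α=105°
  dir = (cos 105°, sin 105°) = (-0.2588, 0.9659); from cell (3,1)
  next x-line at t=2.7046, next y-line at t=0.5901; Δt_x=3.8637, Δt_y=1.0353
    y: enter (3,2) at t=0.5901
    y: enter (3,3) at t=1.6254
    y: enter (3,4) at t=2.6607 ← occupied
  → r_6 = 2.6607
beam 7: φ=135°, α=150°
  dir = (cos 150°, sin 150°) = (-0.8660, 0.5000); from cell (3,1)
  next x-line at t=0.8083, next y-line at t=1.1400; Δt_x=1.1547, Δt_y=2.0000
    x: enter (2,1) at t=0.8083
    y: enter (2,2) at t=1.1400
    x: enter (1,2) at t=1.9630
    x: enter (0,2) at t=3.1177 ← occupied
  → r_7 = 3.1177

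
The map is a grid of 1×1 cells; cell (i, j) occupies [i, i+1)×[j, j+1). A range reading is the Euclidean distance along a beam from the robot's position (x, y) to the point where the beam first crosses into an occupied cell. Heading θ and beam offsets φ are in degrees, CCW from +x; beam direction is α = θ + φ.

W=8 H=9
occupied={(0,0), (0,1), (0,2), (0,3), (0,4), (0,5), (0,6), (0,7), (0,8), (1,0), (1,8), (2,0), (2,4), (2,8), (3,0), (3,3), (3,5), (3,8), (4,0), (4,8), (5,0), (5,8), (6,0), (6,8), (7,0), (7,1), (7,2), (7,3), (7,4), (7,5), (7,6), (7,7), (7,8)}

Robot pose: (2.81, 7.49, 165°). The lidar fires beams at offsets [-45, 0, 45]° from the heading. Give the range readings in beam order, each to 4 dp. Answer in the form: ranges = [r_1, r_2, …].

ranges = [0.5889, 1.8738, 2.0900]

beam 1: φ=-45°, α=120°
  dir = (cos 120°, sin 120°) = (-0.5000, 0.8660); from cell (2,7)
  next x-line at t=1.6200, next y-line at t=0.5889; Δt_x=2.0000, Δt_y=1.1547
    y: enter (2,8) at t=0.5889 ← occupied
  → r_1 = 0.5889
beam 2: φ=0°, α=165°
  dir = (cos 165°, sin 165°) = (-0.9659, 0.2588); from cell (2,7)
  next x-line at t=0.8386, next y-line at t=1.9705; Δt_x=1.0353, Δt_y=3.8637
    x: enter (1,7) at t=0.8386
    x: enter (0,7) at t=1.8738 ← occupied
  → r_2 = 1.8738
beam 3: φ=45°, α=210°
  dir = (cos 210°, sin 210°) = (-0.8660, -0.5000); from cell (2,7)
  next x-line at t=0.9353, next y-line at t=0.9800; Δt_x=1.1547, Δt_y=2.0000
    x: enter (1,7) at t=0.9353
    y: enter (1,6) at t=0.9800
    x: enter (0,6) at t=2.0900 ← occupied
  → r_3 = 2.0900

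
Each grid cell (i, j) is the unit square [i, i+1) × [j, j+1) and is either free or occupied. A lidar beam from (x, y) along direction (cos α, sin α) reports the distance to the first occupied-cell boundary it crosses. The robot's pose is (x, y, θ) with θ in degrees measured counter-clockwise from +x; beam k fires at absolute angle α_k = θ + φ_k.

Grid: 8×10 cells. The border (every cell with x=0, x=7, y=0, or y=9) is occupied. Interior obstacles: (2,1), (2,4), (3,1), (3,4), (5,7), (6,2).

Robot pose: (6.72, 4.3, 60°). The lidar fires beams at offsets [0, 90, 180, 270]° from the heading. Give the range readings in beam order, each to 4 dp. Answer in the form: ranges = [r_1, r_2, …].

ranges = [0.5600, 6.6049, 3.8105, 0.3233]

beam 1: φ=0°, α=60°
  direction (0.5000, 0.8660); cell (6,4); t to first gridline: x 0.5600, y 0.8083 (then +2.0000 / +1.1547)
    (7,4) via x @ 0.5600  # hit
  → r_1 = 0.5600
beam 2: φ=90°, α=150°
  direction (-0.8660, 0.5000); cell (6,4); t to first gridline: x 0.8314, y 1.4000 (then +1.1547 / +2.0000)
    (5,4) via x @ 0.8314
    (5,5) via y @ 1.4000
    (4,5) via x @ 1.9861
    (3,5) via x @ 3.1408
    (3,6) via y @ 3.4000
    (2,6) via x @ 4.2955
    (2,7) via y @ 5.4000
    (1,7) via x @ 5.4502
    (0,7) via x @ 6.6049  # hit
  → r_2 = 6.6049
beam 3: φ=180°, α=240°
  direction (-0.5000, -0.8660); cell (6,4); t to first gridline: x 1.4400, y 0.3464 (then +2.0000 / +1.1547)
    (6,3) via y @ 0.3464
    (5,3) via x @ 1.4400
    (5,2) via y @ 1.5011
    (5,1) via y @ 2.6558
    (4,1) via x @ 3.4400
    (4,0) via y @ 3.8105  # hit
  → r_3 = 3.8105
beam 4: φ=270°, α=330°
  direction (0.8660, -0.5000); cell (6,4); t to first gridline: x 0.3233, y 0.6000 (then +1.1547 / +2.0000)
    (7,4) via x @ 0.3233  # hit
  → r_4 = 0.3233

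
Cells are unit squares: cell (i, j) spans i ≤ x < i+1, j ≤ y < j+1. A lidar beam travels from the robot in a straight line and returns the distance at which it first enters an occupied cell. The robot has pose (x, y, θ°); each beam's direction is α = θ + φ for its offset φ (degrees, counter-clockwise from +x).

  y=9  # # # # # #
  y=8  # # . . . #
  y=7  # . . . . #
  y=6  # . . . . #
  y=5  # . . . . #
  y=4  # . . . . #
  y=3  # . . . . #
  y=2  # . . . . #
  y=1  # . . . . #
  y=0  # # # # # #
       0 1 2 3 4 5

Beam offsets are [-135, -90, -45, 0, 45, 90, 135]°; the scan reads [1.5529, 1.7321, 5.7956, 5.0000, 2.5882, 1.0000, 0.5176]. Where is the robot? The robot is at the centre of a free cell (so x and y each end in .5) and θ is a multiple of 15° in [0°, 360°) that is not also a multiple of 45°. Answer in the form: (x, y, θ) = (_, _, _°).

(x, y, θ) = (3.5, 1.5, 120°)

Candidates: 31 free-cell centres × 16 headings = 496 poses. Raycast each; keep the one whose scan matches to 4 dp.
  (4.5, 7.5, 60°): beam 1 = 1.9319 ≠ 1.5529 ✗
  (1.5, 2.5, 60°): beam 2 = 3.0000 ≠ 1.7321 ✗
  (4.5, 8.5, 300°): beam 1 = 1.9319 ≠ 1.5529 ✗
  …
  (3.5, 1.5, 120°): r_1=1.5529, r_2=1.7321, r_3=5.7956, r_4=5.0000, r_5=2.5882, r_6=1.0000, r_7=0.5176 — all match ✓
Unique over the lattice → pose = (3.5, 1.5, 120°).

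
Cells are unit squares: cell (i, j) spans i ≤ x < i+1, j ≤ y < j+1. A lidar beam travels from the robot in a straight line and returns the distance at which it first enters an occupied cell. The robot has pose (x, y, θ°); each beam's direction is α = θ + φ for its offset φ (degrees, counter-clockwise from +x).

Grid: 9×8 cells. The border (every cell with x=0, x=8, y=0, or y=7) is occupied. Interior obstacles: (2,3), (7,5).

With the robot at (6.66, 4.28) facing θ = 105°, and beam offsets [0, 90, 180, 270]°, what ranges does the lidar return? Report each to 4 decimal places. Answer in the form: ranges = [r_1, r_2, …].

ranges = [2.8160, 3.7891, 3.3957, 1.3873]

beam 1: φ=0°, α=105°
  d=(-0.2588,0.9659)  start (6,4)  tX=2.5500 tY=0.7454  stride 1/|dx|=3.8637 1/|dy|=1.0353
    cross y-line → (6,5), t=0.7454
    cross y-line → (6,6), t=1.7807
    cross x-line → (5,6), t=2.5500
    cross y-line → (5,7), t=2.8160 (wall)
  → r_1 = 2.8160
beam 2: φ=90°, α=195°
  d=(-0.9659,-0.2588)  start (6,4)  tX=0.6833 tY=1.0818  stride 1/|dx|=1.0353 1/|dy|=3.8637
    cross x-line → (5,4), t=0.6833
    cross y-line → (5,3), t=1.0818
    cross x-line → (4,3), t=1.7186
    cross x-line → (3,3), t=2.7538
    cross x-line → (2,3), t=3.7891 (wall)
  → r_2 = 3.7891
beam 3: φ=180°, α=285°
  d=(0.2588,-0.9659)  start (6,4)  tX=1.3137 tY=0.2899  stride 1/|dx|=3.8637 1/|dy|=1.0353
    cross y-line → (6,3), t=0.2899
    cross x-line → (7,3), t=1.3137
    cross y-line → (7,2), t=1.3252
    cross y-line → (7,1), t=2.3604
    cross y-line → (7,0), t=3.3957 (wall)
  → r_3 = 3.3957
beam 4: φ=270°, α=15°
  d=(0.9659,0.2588)  start (6,4)  tX=0.3520 tY=2.7819  stride 1/|dx|=1.0353 1/|dy|=3.8637
    cross x-line → (7,4), t=0.3520
    cross x-line → (8,4), t=1.3873 (wall)
  → r_4 = 1.3873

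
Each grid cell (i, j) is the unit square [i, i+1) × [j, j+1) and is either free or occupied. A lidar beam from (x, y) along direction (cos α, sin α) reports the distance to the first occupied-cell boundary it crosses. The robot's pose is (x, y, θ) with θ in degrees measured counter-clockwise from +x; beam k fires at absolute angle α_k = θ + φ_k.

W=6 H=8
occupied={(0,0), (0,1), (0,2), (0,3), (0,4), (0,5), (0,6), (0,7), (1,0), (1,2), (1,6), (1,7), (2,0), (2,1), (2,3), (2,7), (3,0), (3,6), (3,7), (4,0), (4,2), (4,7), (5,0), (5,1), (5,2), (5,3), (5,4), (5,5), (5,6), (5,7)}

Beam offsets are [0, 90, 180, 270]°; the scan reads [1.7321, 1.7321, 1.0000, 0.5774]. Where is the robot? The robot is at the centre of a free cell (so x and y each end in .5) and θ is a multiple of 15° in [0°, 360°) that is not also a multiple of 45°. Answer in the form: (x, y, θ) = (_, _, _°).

(x, y, θ) = (4.5, 4.5, 120°)

The pose lattice has 18·16 = 288 candidates. Test each by forward raycasting.
  (4.5, 1.5, 285°): beam 1 = 0.5176 ≠ 1.7321 ✗
  (1.5, 3.5, 165°): beam 1 = 0.5176 ≠ 1.7321 ✗
  (4.5, 3.5, 330°): beam 1 = 0.5774 ≠ 1.7321 ✗
  (4.5, 1.5, 300°): beam 1 = 0.5774 ≠ 1.7321 ✗
  …
  (4.5, 4.5, 120°): r_1=1.7321, r_2=1.7321, r_3=1.0000, r_4=0.5774 — all match ✓
Unique over the lattice → pose = (4.5, 4.5, 120°).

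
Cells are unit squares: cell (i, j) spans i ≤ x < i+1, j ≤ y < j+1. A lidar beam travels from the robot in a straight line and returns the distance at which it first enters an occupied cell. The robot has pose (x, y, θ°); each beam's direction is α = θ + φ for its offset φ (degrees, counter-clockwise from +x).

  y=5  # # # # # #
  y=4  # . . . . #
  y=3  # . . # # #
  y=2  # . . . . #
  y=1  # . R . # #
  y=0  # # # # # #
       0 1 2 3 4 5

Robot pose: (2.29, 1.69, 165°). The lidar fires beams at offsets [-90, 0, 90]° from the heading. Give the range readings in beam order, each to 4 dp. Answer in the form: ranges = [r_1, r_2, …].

ranges = [3.4268, 1.3355, 0.7143]

beam 1: φ=-90°, α=75°
  d=(0.2588,0.9659)  start (2,1)  tX=2.7432 tY=0.3209  stride 1/|dx|=3.8637 1/|dy|=1.0353
    cross y-line → (2,2), t=0.3209
    cross y-line → (2,3), t=1.3562
    cross y-line → (2,4), t=2.3915
    cross x-line → (3,4), t=2.7432
    cross y-line → (3,5), t=3.4268 (wall)
  → r_1 = 3.4268
beam 2: φ=0°, α=165°
  d=(-0.9659,0.2588)  start (2,1)  tX=0.3002 tY=1.1977  stride 1/|dx|=1.0353 1/|dy|=3.8637
    cross x-line → (1,1), t=0.3002
    cross y-line → (1,2), t=1.1977
    cross x-line → (0,2), t=1.3355 (wall)
  → r_2 = 1.3355
beam 3: φ=90°, α=255°
  d=(-0.2588,-0.9659)  start (2,1)  tX=1.1205 tY=0.7143  stride 1/|dx|=3.8637 1/|dy|=1.0353
    cross y-line → (2,0), t=0.7143 (wall)
  → r_3 = 0.7143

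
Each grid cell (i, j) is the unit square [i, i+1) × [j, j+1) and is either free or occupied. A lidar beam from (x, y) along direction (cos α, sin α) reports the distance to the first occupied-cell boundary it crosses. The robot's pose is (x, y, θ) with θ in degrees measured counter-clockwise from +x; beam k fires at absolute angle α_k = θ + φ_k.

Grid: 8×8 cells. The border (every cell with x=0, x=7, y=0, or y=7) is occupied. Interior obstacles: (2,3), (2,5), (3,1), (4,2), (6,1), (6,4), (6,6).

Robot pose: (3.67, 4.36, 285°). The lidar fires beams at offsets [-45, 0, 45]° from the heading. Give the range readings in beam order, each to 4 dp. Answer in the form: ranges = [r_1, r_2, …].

ranges = [1.3400, 1.4080, 3.8452]

beam 1: φ=-45°, α=240°
  direction (-0.5000, -0.8660); cell (3,4); t to first gridline: x 1.3400, y 0.4157 (then +2.0000 / +1.1547)
    (3,3) via y @ 0.4157
    (2,3) via x @ 1.3400  # hit
  → r_1 = 1.3400
beam 2: φ=0°, α=285°
  direction (0.2588, -0.9659); cell (3,4); t to first gridline: x 1.2750, y 0.3727 (then +3.8637 / +1.0353)
    (3,3) via y @ 0.3727
    (4,3) via x @ 1.2750
    (4,2) via y @ 1.4080  # hit
  → r_2 = 1.4080
beam 3: φ=45°, α=330°
  direction (0.8660, -0.5000); cell (3,4); t to first gridline: x 0.3811, y 0.7200 (then +1.1547 / +2.0000)
    (4,4) via x @ 0.3811
    (4,3) via y @ 0.7200
    (5,3) via x @ 1.5358
    (6,3) via x @ 2.6905
    (6,2) via y @ 2.7200
    (7,2) via x @ 3.8452  # hit
  → r_3 = 3.8452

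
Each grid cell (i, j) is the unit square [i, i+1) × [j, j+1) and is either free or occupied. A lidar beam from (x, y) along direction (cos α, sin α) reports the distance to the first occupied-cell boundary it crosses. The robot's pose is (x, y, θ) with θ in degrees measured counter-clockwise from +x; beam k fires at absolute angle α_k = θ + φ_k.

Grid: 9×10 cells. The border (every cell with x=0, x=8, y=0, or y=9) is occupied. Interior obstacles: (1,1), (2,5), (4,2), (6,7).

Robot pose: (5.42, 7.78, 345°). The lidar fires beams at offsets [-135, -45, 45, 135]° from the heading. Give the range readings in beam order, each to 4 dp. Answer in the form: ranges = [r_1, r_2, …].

ranges = [3.5600, 5.1600, 2.4400, 1.4087]

beam 1: φ=-135°, α=210°
  direction (-0.8660, -0.5000); cell (5,7); t to first gridline: x 0.4850, y 1.5600 (then +1.1547 / +2.0000)
    (4,7) via x @ 0.4850
    (4,6) via y @ 1.5600
    (3,6) via x @ 1.6397
    (2,6) via x @ 2.7944
    (2,5) via y @ 3.5600  # hit
  → r_1 = 3.5600
beam 2: φ=-45°, α=300°
  direction (0.5000, -0.8660); cell (5,7); t to first gridline: x 1.1600, y 0.9007 (then +2.0000 / +1.1547)
    (5,6) via y @ 0.9007
    (6,6) via x @ 1.1600
    (6,5) via y @ 2.0554
    (7,5) via x @ 3.1600
    (7,4) via y @ 3.2101
    (7,3) via y @ 4.3648
    (8,3) via x @ 5.1600  # hit
  → r_2 = 5.1600
beam 3: φ=45°, α=30°
  direction (0.8660, 0.5000); cell (5,7); t to first gridline: x 0.6697, y 0.4400 (then +1.1547 / +2.0000)
    (5,8) via y @ 0.4400
    (6,8) via x @ 0.6697
    (7,8) via x @ 1.8244
    (7,9) via y @ 2.4400  # hit
  → r_3 = 2.4400
beam 4: φ=135°, α=120°
  direction (-0.5000, 0.8660); cell (5,7); t to first gridline: x 0.8400, y 0.2540 (then +2.0000 / +1.1547)
    (5,8) via y @ 0.2540
    (4,8) via x @ 0.8400
    (4,9) via y @ 1.4087  # hit
  → r_4 = 1.4087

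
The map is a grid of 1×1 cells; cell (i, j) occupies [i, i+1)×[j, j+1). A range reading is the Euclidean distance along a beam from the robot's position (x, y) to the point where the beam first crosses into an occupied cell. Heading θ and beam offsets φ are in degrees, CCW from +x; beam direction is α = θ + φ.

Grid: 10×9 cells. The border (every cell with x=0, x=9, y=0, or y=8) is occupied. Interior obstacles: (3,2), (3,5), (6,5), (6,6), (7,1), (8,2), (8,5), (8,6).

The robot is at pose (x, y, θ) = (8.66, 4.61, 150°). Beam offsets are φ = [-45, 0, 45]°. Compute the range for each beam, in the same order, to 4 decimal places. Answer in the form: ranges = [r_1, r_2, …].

ranges = [0.4038, 1.9168, 7.9302]

beam 1: φ=-45°, α=105°
  cosα=-0.2588 sinα=0.9659 | (8,4) | tMaxX 2.5500 tMaxY 0.4038 | tΔX 3.8637 tΔY 1.0353
    t=0.4038 [y] (8,5) — stop
  → r_1 = 0.4038
beam 2: φ=0°, α=150°
  cosα=-0.8660 sinα=0.5000 | (8,4) | tMaxX 0.7621 tMaxY 0.7800 | tΔX 1.1547 tΔY 2.0000
    t=0.7621 [x] (7,4)
    t=0.7800 [y] (7,5)
    t=1.9168 [x] (6,5) — stop
  → r_2 = 1.9168
beam 3: φ=45°, α=195°
  cosα=-0.9659 sinα=-0.2588 | (8,4) | tMaxX 0.6833 tMaxY 2.3569 | tΔX 1.0353 tΔY 3.8637
    t=0.6833 [x] (7,4)
    t=1.7186 [x] (6,4)
    t=2.3569 [y] (6,3)
    t=2.7538 [x] (5,3)
    t=3.7891 [x] (4,3)
    t=4.8244 [x] (3,3)
    t=5.8597 [x] (2,3)
    t=6.2206 [y] (2,2)
    t=6.8949 [x] (1,2)
    t=7.9302 [x] (0,2) — stop
  → r_3 = 7.9302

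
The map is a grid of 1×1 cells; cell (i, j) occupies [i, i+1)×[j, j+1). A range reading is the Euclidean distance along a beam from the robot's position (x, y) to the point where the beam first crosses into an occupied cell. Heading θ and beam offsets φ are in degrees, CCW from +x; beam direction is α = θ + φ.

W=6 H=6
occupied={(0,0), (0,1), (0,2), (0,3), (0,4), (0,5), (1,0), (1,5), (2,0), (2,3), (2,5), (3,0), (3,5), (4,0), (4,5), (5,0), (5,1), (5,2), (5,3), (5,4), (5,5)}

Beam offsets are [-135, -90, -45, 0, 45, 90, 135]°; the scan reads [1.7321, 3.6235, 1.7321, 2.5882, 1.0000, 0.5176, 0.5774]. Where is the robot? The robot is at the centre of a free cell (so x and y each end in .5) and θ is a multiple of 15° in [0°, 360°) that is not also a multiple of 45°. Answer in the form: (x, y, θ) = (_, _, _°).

Enumerate (i+0.5, j+0.5, θ) over the 15 free cells and 16 admissible headings. For each, cast all 7 beams and compare to the given ranges.
  (2.5, 1.5, 300°): beam 1 = 1.5529 ≠ 1.7321 ✗
  (1.5, 2.5, 150°): beam 1 = 3.6235 ≠ 1.7321 ✗
  (2.5, 1.5, 60°): beam 1 = 0.5176 ≠ 1.7321 ✗
  (2.5, 2.5, 255°): beam 1 = 0.5774 ≠ 1.7321 ✗
  …
  (3.5, 1.5, 165°): r_1=1.7321, r_2=3.6235, r_3=1.7321, r_4=2.5882, r_5=1.0000, r_6=0.5176, r_7=0.5774 — all match ✓
Only this pose fits every beam.

(x, y, θ) = (3.5, 1.5, 165°)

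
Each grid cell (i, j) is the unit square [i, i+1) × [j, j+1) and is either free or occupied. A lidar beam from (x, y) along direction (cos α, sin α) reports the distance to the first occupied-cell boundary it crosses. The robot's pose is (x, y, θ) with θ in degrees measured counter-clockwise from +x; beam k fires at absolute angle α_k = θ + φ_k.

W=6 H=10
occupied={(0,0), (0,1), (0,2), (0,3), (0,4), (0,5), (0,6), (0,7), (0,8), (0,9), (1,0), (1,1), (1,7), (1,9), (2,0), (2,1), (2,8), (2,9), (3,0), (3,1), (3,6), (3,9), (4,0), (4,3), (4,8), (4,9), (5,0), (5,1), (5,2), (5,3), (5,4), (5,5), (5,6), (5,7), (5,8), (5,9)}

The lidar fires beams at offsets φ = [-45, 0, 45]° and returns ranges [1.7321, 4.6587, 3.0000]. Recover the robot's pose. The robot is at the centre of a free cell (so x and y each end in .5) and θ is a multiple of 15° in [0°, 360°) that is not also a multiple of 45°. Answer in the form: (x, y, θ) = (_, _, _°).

(x, y, θ) = (2.5, 6.5, 255°)

The pose lattice has 24·16 = 384 candidates. Test each by forward raycasting.
  (2.5, 6.5, 195°): beam 1 = 1.0000 ≠ 1.7321 ✗
  (4.5, 1.5, 195°): beam 1 = 0.5774 ≠ 1.7321 ✗
  (1.5, 2.5, 120°): beam 1 = 5.6940 ≠ 1.7321 ✗
  (4.5, 4.5, 120°): beam 1 = 1.9319 ≠ 1.7321 ✗
  …
  (2.5, 6.5, 255°): r_1=1.7321, r_2=4.6587, r_3=3.0000 — all match ✓
No second candidate reproduces the full scan.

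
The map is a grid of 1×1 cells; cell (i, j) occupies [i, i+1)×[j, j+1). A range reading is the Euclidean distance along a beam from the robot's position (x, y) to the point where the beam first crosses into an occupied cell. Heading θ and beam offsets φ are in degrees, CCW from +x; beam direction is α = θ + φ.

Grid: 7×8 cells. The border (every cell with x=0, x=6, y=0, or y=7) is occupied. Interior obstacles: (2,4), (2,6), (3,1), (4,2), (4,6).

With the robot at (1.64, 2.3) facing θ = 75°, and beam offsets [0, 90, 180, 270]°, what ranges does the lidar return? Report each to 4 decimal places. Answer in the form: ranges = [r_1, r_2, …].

ranges = [1.7600, 0.6626, 1.3459, 1.4080]

beam 1: φ=0°, α=75°
  dir = (cos 75°, sin 75°) = (0.2588, 0.9659); from cell (1,2)
  next x-line at t=1.3909, next y-line at t=0.7247; Δt_x=3.8637, Δt_y=1.0353
    y: enter (1,3) at t=0.7247
    x: enter (2,3) at t=1.3909
    y: enter (2,4) at t=1.7600 ← occupied
  → r_1 = 1.7600
beam 2: φ=90°, α=165°
  dir = (cos 165°, sin 165°) = (-0.9659, 0.2588); from cell (1,2)
  next x-line at t=0.6626, next y-line at t=2.7046; Δt_x=1.0353, Δt_y=3.8637
    x: enter (0,2) at t=0.6626 ← occupied
  → r_2 = 0.6626
beam 3: φ=180°, α=255°
  dir = (cos 255°, sin 255°) = (-0.2588, -0.9659); from cell (1,2)
  next x-line at t=2.4728, next y-line at t=0.3106; Δt_x=3.8637, Δt_y=1.0353
    y: enter (1,1) at t=0.3106
    y: enter (1,0) at t=1.3459 ← occupied
  → r_3 = 1.3459
beam 4: φ=270°, α=345°
  dir = (cos 345°, sin 345°) = (0.9659, -0.2588); from cell (1,2)
  next x-line at t=0.3727, next y-line at t=1.1591; Δt_x=1.0353, Δt_y=3.8637
    x: enter (2,2) at t=0.3727
    y: enter (2,1) at t=1.1591
    x: enter (3,1) at t=1.4080 ← occupied
  → r_4 = 1.4080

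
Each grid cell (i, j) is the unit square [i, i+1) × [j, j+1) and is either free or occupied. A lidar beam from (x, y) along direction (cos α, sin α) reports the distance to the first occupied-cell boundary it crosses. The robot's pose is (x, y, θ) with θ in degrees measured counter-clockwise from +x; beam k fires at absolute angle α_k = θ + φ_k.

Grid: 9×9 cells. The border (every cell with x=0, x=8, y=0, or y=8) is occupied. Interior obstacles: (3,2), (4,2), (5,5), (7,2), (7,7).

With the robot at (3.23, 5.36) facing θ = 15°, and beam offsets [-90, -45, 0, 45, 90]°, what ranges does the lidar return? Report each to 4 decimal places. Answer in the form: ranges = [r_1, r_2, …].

ranges = [2.4433, 4.7200, 1.8324, 3.0484, 2.7331]

beam 1: φ=-90°, α=285°
  direction (0.2588, -0.9659); cell (3,5); t to first gridline: x 2.9751, y 0.3727 (then +3.8637 / +1.0353)
    (3,4) via y @ 0.3727
    (3,3) via y @ 1.4080
    (3,2) via y @ 2.4433  # hit
  → r_1 = 2.4433
beam 2: φ=-45°, α=330°
  direction (0.8660, -0.5000); cell (3,5); t to first gridline: x 0.8891, y 0.7200 (then +1.1547 / +2.0000)
    (3,4) via y @ 0.7200
    (4,4) via x @ 0.8891
    (5,4) via x @ 2.0438
    (5,3) via y @ 2.7200
    (6,3) via x @ 3.1985
    (7,3) via x @ 4.3532
    (7,2) via y @ 4.7200  # hit
  → r_2 = 4.7200
beam 3: φ=0°, α=15°
  direction (0.9659, 0.2588); cell (3,5); t to first gridline: x 0.7972, y 2.4728 (then +1.0353 / +3.8637)
    (4,5) via x @ 0.7972
    (5,5) via x @ 1.8324  # hit
  → r_3 = 1.8324
beam 4: φ=45°, α=60°
  direction (0.5000, 0.8660); cell (3,5); t to first gridline: x 1.5400, y 0.7390 (then +2.0000 / +1.1547)
    (3,6) via y @ 0.7390
    (4,6) via x @ 1.5400
    (4,7) via y @ 1.8937
    (4,8) via y @ 3.0484  # hit
  → r_4 = 3.0484
beam 5: φ=90°, α=105°
  direction (-0.2588, 0.9659); cell (3,5); t to first gridline: x 0.8887, y 0.6626 (then +3.8637 / +1.0353)
    (3,6) via y @ 0.6626
    (2,6) via x @ 0.8887
    (2,7) via y @ 1.6979
    (2,8) via y @ 2.7331  # hit
  → r_5 = 2.7331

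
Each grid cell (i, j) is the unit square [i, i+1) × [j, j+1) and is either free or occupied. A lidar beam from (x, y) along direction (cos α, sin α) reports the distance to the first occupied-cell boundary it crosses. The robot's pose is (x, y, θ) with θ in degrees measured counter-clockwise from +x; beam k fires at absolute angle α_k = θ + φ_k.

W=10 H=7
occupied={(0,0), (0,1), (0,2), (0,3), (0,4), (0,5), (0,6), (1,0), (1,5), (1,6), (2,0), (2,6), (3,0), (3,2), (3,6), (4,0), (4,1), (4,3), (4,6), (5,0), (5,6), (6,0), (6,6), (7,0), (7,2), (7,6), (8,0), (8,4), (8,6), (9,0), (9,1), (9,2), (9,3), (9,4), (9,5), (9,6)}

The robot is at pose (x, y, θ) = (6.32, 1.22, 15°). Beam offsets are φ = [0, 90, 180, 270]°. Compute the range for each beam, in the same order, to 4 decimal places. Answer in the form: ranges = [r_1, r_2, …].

beam 1: φ=0°, α=15°
  dir = (cos 15°, sin 15°) = (0.9659, 0.2588); from cell (6,1)
  next x-line at t=0.7040, next y-line at t=3.0137; Δt_x=1.0353, Δt_y=3.8637
    x: enter (7,1) at t=0.7040
    x: enter (8,1) at t=1.7393
    x: enter (9,1) at t=2.7745 ← occupied
  → r_1 = 2.7745
beam 2: φ=90°, α=105°
  dir = (cos 105°, sin 105°) = (-0.2588, 0.9659); from cell (6,1)
  next x-line at t=1.2364, next y-line at t=0.8075; Δt_x=3.8637, Δt_y=1.0353
    y: enter (6,2) at t=0.8075
    x: enter (5,2) at t=1.2364
    y: enter (5,3) at t=1.8428
    y: enter (5,4) at t=2.8781
    y: enter (5,5) at t=3.9133
    y: enter (5,6) at t=4.9486 ← occupied
  → r_2 = 4.9486
beam 3: φ=180°, α=195°
  dir = (cos 195°, sin 195°) = (-0.9659, -0.2588); from cell (6,1)
  next x-line at t=0.3313, next y-line at t=0.8500; Δt_x=1.0353, Δt_y=3.8637
    x: enter (5,1) at t=0.3313
    y: enter (5,0) at t=0.8500 ← occupied
  → r_3 = 0.8500
beam 4: φ=270°, α=285°
  dir = (cos 285°, sin 285°) = (0.2588, -0.9659); from cell (6,1)
  next x-line at t=2.6273, next y-line at t=0.2278; Δt_x=3.8637, Δt_y=1.0353
    y: enter (6,0) at t=0.2278 ← occupied
  → r_4 = 0.2278

ranges = [2.7745, 4.9486, 0.8500, 0.2278]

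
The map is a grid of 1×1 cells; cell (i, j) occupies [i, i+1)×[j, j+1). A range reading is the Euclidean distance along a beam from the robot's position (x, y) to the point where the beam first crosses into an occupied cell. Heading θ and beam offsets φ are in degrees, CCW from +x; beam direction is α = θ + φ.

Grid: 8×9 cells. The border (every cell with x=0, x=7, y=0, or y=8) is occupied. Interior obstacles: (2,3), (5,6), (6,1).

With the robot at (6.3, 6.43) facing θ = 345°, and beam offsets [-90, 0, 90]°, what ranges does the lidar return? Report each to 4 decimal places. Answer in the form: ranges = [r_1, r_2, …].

ranges = [5.6215, 0.7247, 1.6254]

beam 1: φ=-90°, α=255°
  d=(-0.2588,-0.9659)  start (6,6)  tX=1.1591 tY=0.4452  stride 1/|dx|=3.8637 1/|dy|=1.0353
    cross y-line → (6,5), t=0.4452
    cross x-line → (5,5), t=1.1591
    cross y-line → (5,4), t=1.4804
    cross y-line → (5,3), t=2.5157
    cross y-line → (5,2), t=3.5510
    cross y-line → (5,1), t=4.5863
    cross x-line → (4,1), t=5.0228
    cross y-line → (4,0), t=5.6215 (wall)
  → r_1 = 5.6215
beam 2: φ=0°, α=345°
  d=(0.9659,-0.2588)  start (6,6)  tX=0.7247 tY=1.6614  stride 1/|dx|=1.0353 1/|dy|=3.8637
    cross x-line → (7,6), t=0.7247 (wall)
  → r_2 = 0.7247
beam 3: φ=90°, α=75°
  d=(0.2588,0.9659)  start (6,6)  tX=2.7046 tY=0.5901  stride 1/|dx|=3.8637 1/|dy|=1.0353
    cross y-line → (6,7), t=0.5901
    cross y-line → (6,8), t=1.6254 (wall)
  → r_3 = 1.6254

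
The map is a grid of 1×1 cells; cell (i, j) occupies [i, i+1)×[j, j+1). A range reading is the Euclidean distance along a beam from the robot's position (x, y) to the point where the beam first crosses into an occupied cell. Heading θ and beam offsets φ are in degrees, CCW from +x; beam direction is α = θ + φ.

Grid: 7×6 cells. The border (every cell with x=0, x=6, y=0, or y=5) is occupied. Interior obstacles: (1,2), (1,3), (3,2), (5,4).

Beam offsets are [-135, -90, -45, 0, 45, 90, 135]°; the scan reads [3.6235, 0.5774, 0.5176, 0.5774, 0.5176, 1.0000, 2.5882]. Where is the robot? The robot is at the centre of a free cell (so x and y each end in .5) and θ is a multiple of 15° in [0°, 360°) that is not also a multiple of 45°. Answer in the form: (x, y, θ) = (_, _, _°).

Enumerate (i+0.5, j+0.5, θ) over the 16 free cells and 16 admissible headings. For each, cast all 7 beams and compare to the given ranges.
  (4.5, 4.5, 75°): beam 1 = 3.0000 ≠ 3.6235 ✗
  (5.5, 2.5, 150°): beam 1 = 0.5176 ≠ 3.6235 ✗
  (3.5, 4.5, 165°): beam 1 = 1.0000 ≠ 3.6235 ✗
  …
  (4.5, 4.5, 60°): r_1=3.6235, r_2=0.5774, r_3=0.5176, r_4=0.5774, r_5=0.5176, r_6=1.0000, r_7=2.5882 — all match ✓
Only this pose fits every beam.

(x, y, θ) = (4.5, 4.5, 60°)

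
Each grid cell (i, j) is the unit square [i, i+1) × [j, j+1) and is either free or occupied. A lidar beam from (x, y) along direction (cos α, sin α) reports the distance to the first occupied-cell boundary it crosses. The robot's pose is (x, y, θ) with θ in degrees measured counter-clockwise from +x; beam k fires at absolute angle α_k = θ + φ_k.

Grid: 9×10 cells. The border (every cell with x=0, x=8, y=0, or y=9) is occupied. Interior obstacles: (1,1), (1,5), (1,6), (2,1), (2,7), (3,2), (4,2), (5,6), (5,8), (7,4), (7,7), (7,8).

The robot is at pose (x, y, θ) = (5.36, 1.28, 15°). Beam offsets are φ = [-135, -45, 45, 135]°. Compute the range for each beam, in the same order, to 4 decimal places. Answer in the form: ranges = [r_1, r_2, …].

beam 1: φ=-135°, α=240°
  direction (-0.5000, -0.8660); cell (5,1); t to first gridline: x 0.7200, y 0.3233 (then +2.0000 / +1.1547)
    (5,0) via y @ 0.3233  # hit
  → r_1 = 0.3233
beam 2: φ=-45°, α=330°
  direction (0.8660, -0.5000); cell (5,1); t to first gridline: x 0.7390, y 0.5600 (then +1.1547 / +2.0000)
    (5,0) via y @ 0.5600  # hit
  → r_2 = 0.5600
beam 3: φ=45°, α=60°
  direction (0.5000, 0.8660); cell (5,1); t to first gridline: x 1.2800, y 0.8314 (then +2.0000 / +1.1547)
    (5,2) via y @ 0.8314
    (6,2) via x @ 1.2800
    (6,3) via y @ 1.9861
    (6,4) via y @ 3.1408
    (7,4) via x @ 3.2800  # hit
  → r_3 = 3.2800
beam 4: φ=135°, α=150°
  direction (-0.8660, 0.5000); cell (5,1); t to first gridline: x 0.4157, y 1.4400 (then +1.1547 / +2.0000)
    (4,1) via x @ 0.4157
    (4,2) via y @ 1.4400  # hit
  → r_4 = 1.4400

ranges = [0.3233, 0.5600, 3.2800, 1.4400]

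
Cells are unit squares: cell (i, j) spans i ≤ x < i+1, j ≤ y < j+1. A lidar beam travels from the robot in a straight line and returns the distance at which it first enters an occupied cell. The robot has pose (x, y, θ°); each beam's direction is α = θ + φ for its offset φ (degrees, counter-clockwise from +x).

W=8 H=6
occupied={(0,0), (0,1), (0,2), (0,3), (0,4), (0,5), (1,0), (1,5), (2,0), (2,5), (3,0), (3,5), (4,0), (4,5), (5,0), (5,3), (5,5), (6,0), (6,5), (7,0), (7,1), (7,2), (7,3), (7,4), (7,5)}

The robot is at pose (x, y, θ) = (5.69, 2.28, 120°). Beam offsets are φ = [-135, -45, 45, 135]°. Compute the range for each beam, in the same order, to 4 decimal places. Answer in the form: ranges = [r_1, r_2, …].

ranges = [1.3562, 0.7454, 4.8554, 1.3252]

beam 1: φ=-135°, α=345°
  dir = (cos 345°, sin 345°) = (0.9659, -0.2588); from cell (5,2)
  next x-line at t=0.3209, next y-line at t=1.0818; Δt_x=1.0353, Δt_y=3.8637
    x: enter (6,2) at t=0.3209
    y: enter (6,1) at t=1.0818
    x: enter (7,1) at t=1.3562 ← occupied
  → r_1 = 1.3562
beam 2: φ=-45°, α=75°
  dir = (cos 75°, sin 75°) = (0.2588, 0.9659); from cell (5,2)
  next x-line at t=1.1977, next y-line at t=0.7454; Δt_x=3.8637, Δt_y=1.0353
    y: enter (5,3) at t=0.7454 ← occupied
  → r_2 = 0.7454
beam 3: φ=45°, α=165°
  dir = (cos 165°, sin 165°) = (-0.9659, 0.2588); from cell (5,2)
  next x-line at t=0.7143, next y-line at t=2.7819; Δt_x=1.0353, Δt_y=3.8637
    x: enter (4,2) at t=0.7143
    x: enter (3,2) at t=1.7496
    y: enter (3,3) at t=2.7819
    x: enter (2,3) at t=2.7849
    x: enter (1,3) at t=3.8202
    x: enter (0,3) at t=4.8554 ← occupied
  → r_3 = 4.8554
beam 4: φ=135°, α=255°
  dir = (cos 255°, sin 255°) = (-0.2588, -0.9659); from cell (5,2)
  next x-line at t=2.6660, next y-line at t=0.2899; Δt_x=3.8637, Δt_y=1.0353
    y: enter (5,1) at t=0.2899
    y: enter (5,0) at t=1.3252 ← occupied
  → r_4 = 1.3252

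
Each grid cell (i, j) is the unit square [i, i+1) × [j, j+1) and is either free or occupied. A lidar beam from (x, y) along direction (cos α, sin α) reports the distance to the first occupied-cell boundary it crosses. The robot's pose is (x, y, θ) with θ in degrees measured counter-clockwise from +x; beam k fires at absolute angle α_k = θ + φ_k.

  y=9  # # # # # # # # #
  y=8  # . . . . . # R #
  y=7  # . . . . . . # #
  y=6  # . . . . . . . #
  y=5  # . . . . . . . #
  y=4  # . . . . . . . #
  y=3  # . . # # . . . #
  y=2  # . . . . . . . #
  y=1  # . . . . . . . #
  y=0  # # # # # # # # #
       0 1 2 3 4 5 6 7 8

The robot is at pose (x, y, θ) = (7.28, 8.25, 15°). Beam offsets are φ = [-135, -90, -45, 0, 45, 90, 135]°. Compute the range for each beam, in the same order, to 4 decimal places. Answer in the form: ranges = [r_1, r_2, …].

beam 1: φ=-135°, α=240°
  cosα=-0.5000 sinα=-0.8660 | (7,8) | tMaxX 0.5600 tMaxY 0.2887 | tΔX 2.0000 tΔY 1.1547
    t=0.2887 [y] (7,7) — stop
  → r_1 = 0.2887
beam 2: φ=-90°, α=285°
  cosα=0.2588 sinα=-0.9659 | (7,8) | tMaxX 2.7819 tMaxY 0.2588 | tΔX 3.8637 tΔY 1.0353
    t=0.2588 [y] (7,7) — stop
  → r_2 = 0.2588
beam 3: φ=-45°, α=330°
  cosα=0.8660 sinα=-0.5000 | (7,8) | tMaxX 0.8314 tMaxY 0.5000 | tΔX 1.1547 tΔY 2.0000
    t=0.5000 [y] (7,7) — stop
  → r_3 = 0.5000
beam 4: φ=0°, α=15°
  cosα=0.9659 sinα=0.2588 | (7,8) | tMaxX 0.7454 tMaxY 2.8978 | tΔX 1.0353 tΔY 3.8637
    t=0.7454 [x] (8,8) — stop
  → r_4 = 0.7454
beam 5: φ=45°, α=60°
  cosα=0.5000 sinα=0.8660 | (7,8) | tMaxX 1.4400 tMaxY 0.8660 | tΔX 2.0000 tΔY 1.1547
    t=0.8660 [y] (7,9) — stop
  → r_5 = 0.8660
beam 6: φ=90°, α=105°
  cosα=-0.2588 sinα=0.9659 | (7,8) | tMaxX 1.0818 tMaxY 0.7765 | tΔX 3.8637 tΔY 1.0353
    t=0.7765 [y] (7,9) — stop
  → r_6 = 0.7765
beam 7: φ=135°, α=150°
  cosα=-0.8660 sinα=0.5000 | (7,8) | tMaxX 0.3233 tMaxY 1.5000 | tΔX 1.1547 tΔY 2.0000
    t=0.3233 [x] (6,8) — stop
  → r_7 = 0.3233

ranges = [0.2887, 0.2588, 0.5000, 0.7454, 0.8660, 0.7765, 0.3233]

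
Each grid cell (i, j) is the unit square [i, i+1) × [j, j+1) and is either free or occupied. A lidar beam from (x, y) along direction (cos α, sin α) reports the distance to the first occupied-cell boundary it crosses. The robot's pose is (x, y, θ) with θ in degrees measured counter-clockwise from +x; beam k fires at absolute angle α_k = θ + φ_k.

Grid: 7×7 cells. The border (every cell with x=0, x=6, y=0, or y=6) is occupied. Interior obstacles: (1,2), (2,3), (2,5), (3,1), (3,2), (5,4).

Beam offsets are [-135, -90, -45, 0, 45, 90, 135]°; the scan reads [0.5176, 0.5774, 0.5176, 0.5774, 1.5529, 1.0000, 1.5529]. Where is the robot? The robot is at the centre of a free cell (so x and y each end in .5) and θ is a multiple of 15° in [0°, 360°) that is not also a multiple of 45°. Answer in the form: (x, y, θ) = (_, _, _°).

The pose lattice has 19·16 = 304 candidates. Test each by forward raycasting.
  (3.5, 4.5, 30°): beam 1 = 1.5529 ≠ 0.5176 ✗
  (4.5, 2.5, 345°): beam 1 = 0.5774 ≠ 0.5176 ✗
  (4.5, 2.5, 30°): beam 1 = 1.5529 ≠ 0.5176 ✗
  …
  (2.5, 1.5, 30°): r_1=0.5176, r_2=0.5774, r_3=0.5176, r_4=0.5774, r_5=1.5529, r_6=1.0000, r_7=1.5529 — all match ✓
Only this pose fits every beam.

(x, y, θ) = (2.5, 1.5, 30°)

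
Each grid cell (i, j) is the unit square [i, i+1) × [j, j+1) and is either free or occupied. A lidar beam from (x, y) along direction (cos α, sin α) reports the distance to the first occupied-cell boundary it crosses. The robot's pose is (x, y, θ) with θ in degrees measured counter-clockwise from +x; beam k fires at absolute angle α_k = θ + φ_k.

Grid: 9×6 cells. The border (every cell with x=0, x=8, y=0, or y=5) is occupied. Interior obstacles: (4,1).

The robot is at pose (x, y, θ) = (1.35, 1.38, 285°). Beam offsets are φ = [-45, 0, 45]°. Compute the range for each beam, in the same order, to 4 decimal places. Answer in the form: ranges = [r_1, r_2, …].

ranges = [0.4388, 0.3934, 0.7600]

beam 1: φ=-45°, α=240°
  dir = (cos 240°, sin 240°) = (-0.5000, -0.8660); from cell (1,1)
  next x-line at t=0.7000, next y-line at t=0.4388; Δt_x=2.0000, Δt_y=1.1547
    y: enter (1,0) at t=0.4388 ← occupied
  → r_1 = 0.4388
beam 2: φ=0°, α=285°
  dir = (cos 285°, sin 285°) = (0.2588, -0.9659); from cell (1,1)
  next x-line at t=2.5114, next y-line at t=0.3934; Δt_x=3.8637, Δt_y=1.0353
    y: enter (1,0) at t=0.3934 ← occupied
  → r_2 = 0.3934
beam 3: φ=45°, α=330°
  dir = (cos 330°, sin 330°) = (0.8660, -0.5000); from cell (1,1)
  next x-line at t=0.7506, next y-line at t=0.7600; Δt_x=1.1547, Δt_y=2.0000
    x: enter (2,1) at t=0.7506
    y: enter (2,0) at t=0.7600 ← occupied
  → r_3 = 0.7600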